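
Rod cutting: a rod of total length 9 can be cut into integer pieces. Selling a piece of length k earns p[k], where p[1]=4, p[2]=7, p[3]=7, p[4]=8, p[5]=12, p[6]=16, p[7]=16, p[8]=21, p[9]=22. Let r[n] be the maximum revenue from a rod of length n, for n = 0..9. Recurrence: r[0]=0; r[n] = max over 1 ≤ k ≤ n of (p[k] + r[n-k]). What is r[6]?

24

   n    0    1    2    3    4    5    6    7    8    9
r[n]    0    4    8   12   16   20   24   28   32   36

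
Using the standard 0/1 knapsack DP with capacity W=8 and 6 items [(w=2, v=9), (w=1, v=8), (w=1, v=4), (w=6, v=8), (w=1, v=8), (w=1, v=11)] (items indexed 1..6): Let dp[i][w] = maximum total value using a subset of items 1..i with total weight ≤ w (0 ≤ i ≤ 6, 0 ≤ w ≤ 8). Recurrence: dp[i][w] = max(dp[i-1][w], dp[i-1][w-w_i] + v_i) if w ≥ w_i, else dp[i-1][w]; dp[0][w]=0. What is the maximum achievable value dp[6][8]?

i\w   0   1   2   3   4   5   6   7   8
  0   0   0   0   0   0   0   0   0   0
  1   0   0   9   9   9   9   9   9   9
  2   0   8   9  17  17  17  17  17  17
  3   0   8  12  17  21  21  21  21  21
  4   0   8  12  17  21  21  21  21  21
  5   0   8  16  20  25  29  29  29  29
  6   0  11  19  27  31  36  40  40  40

40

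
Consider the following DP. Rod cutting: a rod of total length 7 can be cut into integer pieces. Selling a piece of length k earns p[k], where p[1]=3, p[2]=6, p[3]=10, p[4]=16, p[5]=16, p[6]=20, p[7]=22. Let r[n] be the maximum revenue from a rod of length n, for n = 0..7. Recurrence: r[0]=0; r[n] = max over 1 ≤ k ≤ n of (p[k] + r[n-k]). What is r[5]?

19

   n    0    1    2    3    4    5    6    7
r[n]    0    3    6   10   16   19   22   26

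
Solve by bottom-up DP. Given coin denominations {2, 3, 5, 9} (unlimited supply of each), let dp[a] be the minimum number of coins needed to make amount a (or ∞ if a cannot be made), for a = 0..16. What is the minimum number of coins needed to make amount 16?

3

 a  0  1  2  3  4  5  6  7  8  9 10 11 12 13 14 15 16
dp  0  -  1  1  2  1  2  2  2  1  2  2  2  3  2  3  3
(- denotes ∞ / unreachable)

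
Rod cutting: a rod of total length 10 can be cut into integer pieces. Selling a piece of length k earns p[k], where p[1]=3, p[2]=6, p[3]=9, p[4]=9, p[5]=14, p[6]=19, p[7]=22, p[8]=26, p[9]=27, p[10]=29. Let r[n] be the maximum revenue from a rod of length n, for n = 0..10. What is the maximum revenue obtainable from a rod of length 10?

32

   n    0    1    2    3    4    5    6    7    8    9   10
r[n]    0    3    6    9   12   15   19   22   26   29   32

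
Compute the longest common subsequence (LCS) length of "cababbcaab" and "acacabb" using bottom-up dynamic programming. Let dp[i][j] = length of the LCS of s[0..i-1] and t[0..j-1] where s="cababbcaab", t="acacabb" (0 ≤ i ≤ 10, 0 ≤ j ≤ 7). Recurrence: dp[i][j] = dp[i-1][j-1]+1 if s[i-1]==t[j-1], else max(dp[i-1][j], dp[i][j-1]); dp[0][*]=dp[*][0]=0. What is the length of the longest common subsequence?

   ''  a  c  a  c  a  b  b
''  0  0  0  0  0  0  0  0
 c  0  0  1  1  1  1  1  1
 a  0  1  1  2  2  2  2  2
 b  0  1  1  2  2  2  3  3
 a  0  1  1  2  2  3  3  3
 b  0  1  1  2  2  3  4  4
 b  0  1  1  2  2  3  4  5
 c  0  1  2  2  3  3  4  5
 a  0  1  2  3  3  4  4  5
 a  0  1  2  3  3  4  4  5
 b  0  1  2  3  3  4  5  5

5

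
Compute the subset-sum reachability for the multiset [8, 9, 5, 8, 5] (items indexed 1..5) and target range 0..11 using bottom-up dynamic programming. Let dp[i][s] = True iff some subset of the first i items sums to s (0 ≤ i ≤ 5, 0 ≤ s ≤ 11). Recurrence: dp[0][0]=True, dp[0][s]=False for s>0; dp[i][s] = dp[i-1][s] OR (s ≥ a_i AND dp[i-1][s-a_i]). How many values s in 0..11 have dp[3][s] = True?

4

i\s   0   1   2   3   4   5   6   7   8   9  10  11
  0   T   F   F   F   F   F   F   F   F   F   F   F
  1   T   F   F   F   F   F   F   F   T   F   F   F
  2   T   F   F   F   F   F   F   F   T   T   F   F
  3   T   F   F   F   F   T   F   F   T   T   F   F
  4   T   F   F   F   F   T   F   F   T   T   F   F
  5   T   F   F   F   F   T   F   F   T   T   T   F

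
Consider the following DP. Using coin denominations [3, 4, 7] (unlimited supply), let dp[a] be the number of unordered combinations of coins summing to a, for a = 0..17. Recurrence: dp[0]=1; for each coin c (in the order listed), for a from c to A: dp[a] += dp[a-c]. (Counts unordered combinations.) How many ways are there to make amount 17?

after  coin     0     1     2     3     4     5     6     7     8     9    10    11    12    13    14    15    16    17
          3     1     0     0     1     0     0     1     0     0     1     0     0     1     0     0     1     0     0
          4     1     0     0     1     1     0     1     1     1     1     1     1     2     1     1     2     2     1
          7     1     0     0     1     1     0     1     2     1     1     2     2     2     2     3     3     3     3

3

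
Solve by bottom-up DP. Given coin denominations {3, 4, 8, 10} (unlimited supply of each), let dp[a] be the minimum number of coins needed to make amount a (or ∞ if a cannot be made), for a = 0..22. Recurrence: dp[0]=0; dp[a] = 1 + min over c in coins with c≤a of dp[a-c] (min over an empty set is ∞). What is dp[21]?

3

 a  0  1  2  3  4  5  6  7  8  9 10 11 12 13 14 15 16 17 18 19 20 21 22
dp  0  -  -  1  1  -  2  2  1  3  1  2  2  2  2  3  2  3  2  3  2  3  3
(- denotes ∞ / unreachable)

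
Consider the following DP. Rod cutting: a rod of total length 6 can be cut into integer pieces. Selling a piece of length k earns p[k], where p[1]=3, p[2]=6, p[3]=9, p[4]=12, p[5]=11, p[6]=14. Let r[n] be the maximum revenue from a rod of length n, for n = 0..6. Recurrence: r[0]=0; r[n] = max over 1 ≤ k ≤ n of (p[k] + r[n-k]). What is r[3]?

   n    0    1    2    3    4    5    6
r[n]    0    3    6    9   12   15   18

9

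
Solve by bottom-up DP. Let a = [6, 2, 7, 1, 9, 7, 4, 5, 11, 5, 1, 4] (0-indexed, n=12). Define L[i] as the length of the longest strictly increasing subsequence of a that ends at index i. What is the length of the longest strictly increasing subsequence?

   i    0    1    2    3    4    5    6    7    8    9   10   11
a[i]    6    2    7    1    9    7    4    5   11    5    1    4
L[i]    1    1    2    1    3    2    2    3    4    3    1    2

4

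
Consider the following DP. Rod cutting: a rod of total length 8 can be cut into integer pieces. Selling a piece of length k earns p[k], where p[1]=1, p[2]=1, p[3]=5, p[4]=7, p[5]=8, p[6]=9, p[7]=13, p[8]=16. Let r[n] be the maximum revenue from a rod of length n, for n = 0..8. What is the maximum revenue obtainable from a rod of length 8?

   n    0    1    2    3    4    5    6    7    8
r[n]    0    1    2    5    7    8   10   13   16

16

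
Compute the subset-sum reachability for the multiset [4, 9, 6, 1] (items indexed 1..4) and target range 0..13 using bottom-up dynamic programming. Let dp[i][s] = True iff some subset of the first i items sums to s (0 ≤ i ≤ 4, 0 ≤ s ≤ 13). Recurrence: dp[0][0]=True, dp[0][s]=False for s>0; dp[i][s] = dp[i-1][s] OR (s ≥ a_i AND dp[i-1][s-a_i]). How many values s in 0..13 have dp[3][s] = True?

6

i\s   0   1   2   3   4   5   6   7   8   9  10  11  12  13
  0   T   F   F   F   F   F   F   F   F   F   F   F   F   F
  1   T   F   F   F   T   F   F   F   F   F   F   F   F   F
  2   T   F   F   F   T   F   F   F   F   T   F   F   F   T
  3   T   F   F   F   T   F   T   F   F   T   T   F   F   T
  4   T   T   F   F   T   T   T   T   F   T   T   T   F   T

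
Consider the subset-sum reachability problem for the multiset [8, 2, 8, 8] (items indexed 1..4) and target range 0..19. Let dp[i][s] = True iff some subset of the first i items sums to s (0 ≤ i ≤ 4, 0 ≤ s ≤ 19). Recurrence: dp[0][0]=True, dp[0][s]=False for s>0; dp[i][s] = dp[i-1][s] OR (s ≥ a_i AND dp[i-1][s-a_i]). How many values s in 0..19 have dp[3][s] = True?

i\s   0   1   2   3   4   5   6   7   8   9  10  11  12  13  14  15  16  17  18  19
  0   T   F   F   F   F   F   F   F   F   F   F   F   F   F   F   F   F   F   F   F
  1   T   F   F   F   F   F   F   F   T   F   F   F   F   F   F   F   F   F   F   F
  2   T   F   T   F   F   F   F   F   T   F   T   F   F   F   F   F   F   F   F   F
  3   T   F   T   F   F   F   F   F   T   F   T   F   F   F   F   F   T   F   T   F
  4   T   F   T   F   F   F   F   F   T   F   T   F   F   F   F   F   T   F   T   F

6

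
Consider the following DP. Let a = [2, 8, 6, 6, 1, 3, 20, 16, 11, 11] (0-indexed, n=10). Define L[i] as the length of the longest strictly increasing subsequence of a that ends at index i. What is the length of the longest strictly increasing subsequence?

3

   i    0    1    2    3    4    5    6    7    8    9
a[i]    2    8    6    6    1    3   20   16   11   11
L[i]    1    2    2    2    1    2    3    3    3    3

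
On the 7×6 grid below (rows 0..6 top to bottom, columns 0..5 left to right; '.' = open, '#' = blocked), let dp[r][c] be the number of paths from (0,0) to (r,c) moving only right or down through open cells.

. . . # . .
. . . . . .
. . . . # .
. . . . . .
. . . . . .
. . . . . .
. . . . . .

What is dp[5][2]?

21

r\c   0   1   2   3   4   5
  0   1   1   1   0   0   0
  1   1   2   3   3   3   3
  2   1   3   6   9   0   3
  3   1   4  10  19  19  22
  4   1   5  15  34  53  75
  5   1   6  21  55 108 183
  6   1   7  28  83 191 374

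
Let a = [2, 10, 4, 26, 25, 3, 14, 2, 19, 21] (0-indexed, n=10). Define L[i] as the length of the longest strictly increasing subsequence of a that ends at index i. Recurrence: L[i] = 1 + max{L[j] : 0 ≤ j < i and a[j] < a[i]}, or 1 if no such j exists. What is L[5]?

2

   i    0    1    2    3    4    5    6    7    8    9
a[i]    2   10    4   26   25    3   14    2   19   21
L[i]    1    2    2    3    3    2    3    1    4    5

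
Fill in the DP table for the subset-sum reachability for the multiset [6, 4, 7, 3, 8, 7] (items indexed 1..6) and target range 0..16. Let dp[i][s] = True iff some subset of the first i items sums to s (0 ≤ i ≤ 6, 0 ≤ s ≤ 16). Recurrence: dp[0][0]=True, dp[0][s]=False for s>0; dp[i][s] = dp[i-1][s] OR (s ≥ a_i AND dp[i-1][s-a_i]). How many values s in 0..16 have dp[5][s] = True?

14

i\s   0   1   2   3   4   5   6   7   8   9  10  11  12  13  14  15  16
  0   T   F   F   F   F   F   F   F   F   F   F   F   F   F   F   F   F
  1   T   F   F   F   F   F   T   F   F   F   F   F   F   F   F   F   F
  2   T   F   F   F   T   F   T   F   F   F   T   F   F   F   F   F   F
  3   T   F   F   F   T   F   T   T   F   F   T   T   F   T   F   F   F
  4   T   F   F   T   T   F   T   T   F   T   T   T   F   T   T   F   T
  5   T   F   F   T   T   F   T   T   T   T   T   T   T   T   T   T   T
  6   T   F   F   T   T   F   T   T   T   T   T   T   T   T   T   T   T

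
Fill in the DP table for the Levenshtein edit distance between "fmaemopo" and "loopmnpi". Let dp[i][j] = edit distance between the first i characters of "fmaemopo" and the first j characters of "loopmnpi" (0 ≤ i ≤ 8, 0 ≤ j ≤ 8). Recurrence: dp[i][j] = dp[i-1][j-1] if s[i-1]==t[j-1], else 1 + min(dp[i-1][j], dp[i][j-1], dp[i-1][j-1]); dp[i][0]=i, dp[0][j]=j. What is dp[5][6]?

   ''  l  o  o  p  m  n  p  i
''  0  1  2  3  4  5  6  7  8
 f  1  1  2  3  4  5  6  7  8
 m  2  2  2  3  4  4  5  6  7
 a  3  3  3  3  4  5  5  6  7
 e  4  4  4  4  4  5  6  6  7
 m  5  5  5  5  5  4  5  6  7
 o  6  6  5  5  6  5  5  6  7
 p  7  7  6  6  5  6  6  5  6
 o  8  8  7  6  6  6  7  6  6

5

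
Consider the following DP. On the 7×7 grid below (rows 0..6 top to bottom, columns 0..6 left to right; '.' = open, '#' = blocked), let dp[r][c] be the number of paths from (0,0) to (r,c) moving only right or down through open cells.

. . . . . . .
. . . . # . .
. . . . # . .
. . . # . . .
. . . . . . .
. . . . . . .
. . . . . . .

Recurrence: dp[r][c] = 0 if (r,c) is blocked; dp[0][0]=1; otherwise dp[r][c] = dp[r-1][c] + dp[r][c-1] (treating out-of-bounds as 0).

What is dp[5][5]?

r\c   0   1   2   3   4   5   6
  0   1   1   1   1   1   1   1
  1   1   2   3   4   0   1   2
  2   1   3   6  10   0   1   3
  3   1   4  10   0   0   1   4
  4   1   5  15  15  15  16  20
  5   1   6  21  36  51  67  87
  6   1   7  28  64 115 182 269

67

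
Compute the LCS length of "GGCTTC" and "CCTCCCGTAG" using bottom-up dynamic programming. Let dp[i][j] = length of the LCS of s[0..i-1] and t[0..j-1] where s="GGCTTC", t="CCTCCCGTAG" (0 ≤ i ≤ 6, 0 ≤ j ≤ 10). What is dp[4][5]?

2

   ''  C  C  T  C  C  C  G  T  A  G
''  0  0  0  0  0  0  0  0  0  0  0
 G  0  0  0  0  0  0  0  1  1  1  1
 G  0  0  0  0  0  0  0  1  1  1  2
 C  0  1  1  1  1  1  1  1  1  1  2
 T  0  1  1  2  2  2  2  2  2  2  2
 T  0  1  1  2  2  2  2  2  3  3  3
 C  0  1  2  2  3  3  3  3  3  3  3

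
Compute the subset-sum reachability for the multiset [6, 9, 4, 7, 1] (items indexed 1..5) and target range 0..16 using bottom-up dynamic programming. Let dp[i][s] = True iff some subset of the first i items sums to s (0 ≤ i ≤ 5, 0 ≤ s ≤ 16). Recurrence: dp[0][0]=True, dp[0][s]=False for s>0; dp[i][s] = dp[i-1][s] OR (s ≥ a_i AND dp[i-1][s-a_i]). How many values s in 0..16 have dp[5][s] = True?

i\s   0   1   2   3   4   5   6   7   8   9  10  11  12  13  14  15  16
  0   T   F   F   F   F   F   F   F   F   F   F   F   F   F   F   F   F
  1   T   F   F   F   F   F   T   F   F   F   F   F   F   F   F   F   F
  2   T   F   F   F   F   F   T   F   F   T   F   F   F   F   F   T   F
  3   T   F   F   F   T   F   T   F   F   T   T   F   F   T   F   T   F
  4   T   F   F   F   T   F   T   T   F   T   T   T   F   T   F   T   T
  5   T   T   F   F   T   T   T   T   T   T   T   T   T   T   T   T   T

15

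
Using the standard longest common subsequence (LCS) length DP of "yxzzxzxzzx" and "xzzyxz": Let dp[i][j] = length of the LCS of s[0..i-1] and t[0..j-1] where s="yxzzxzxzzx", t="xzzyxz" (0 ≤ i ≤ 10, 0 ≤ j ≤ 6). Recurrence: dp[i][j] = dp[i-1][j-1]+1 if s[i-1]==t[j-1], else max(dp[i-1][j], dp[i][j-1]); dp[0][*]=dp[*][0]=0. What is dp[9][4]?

   ''  x  z  z  y  x  z
''  0  0  0  0  0  0  0
 y  0  0  0  0  1  1  1
 x  0  1  1  1  1  2  2
 z  0  1  2  2  2  2  3
 z  0  1  2  3  3  3  3
 x  0  1  2  3  3  4  4
 z  0  1  2  3  3  4  5
 x  0  1  2  3  3  4  5
 z  0  1  2  3  3  4  5
 z  0  1  2  3  3  4  5
 x  0  1  2  3  3  4  5

3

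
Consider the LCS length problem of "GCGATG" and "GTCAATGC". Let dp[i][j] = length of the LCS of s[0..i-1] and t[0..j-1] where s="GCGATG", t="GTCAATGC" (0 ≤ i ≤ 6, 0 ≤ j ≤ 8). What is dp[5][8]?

   ''  G  T  C  A  A  T  G  C
''  0  0  0  0  0  0  0  0  0
 G  0  1  1  1  1  1  1  1  1
 C  0  1  1  2  2  2  2  2  2
 G  0  1  1  2  2  2  2  3  3
 A  0  1  1  2  3  3  3  3  3
 T  0  1  2  2  3  3  4  4  4
 G  0  1  2  2  3  3  4  5  5

4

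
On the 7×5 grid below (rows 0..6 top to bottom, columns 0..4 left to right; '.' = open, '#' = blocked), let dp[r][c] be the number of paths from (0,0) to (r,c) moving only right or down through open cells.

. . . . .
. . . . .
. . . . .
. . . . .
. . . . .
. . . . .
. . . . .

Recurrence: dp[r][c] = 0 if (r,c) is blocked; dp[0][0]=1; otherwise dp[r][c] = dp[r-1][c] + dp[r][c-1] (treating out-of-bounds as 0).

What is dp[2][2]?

6

r\c   0   1   2   3   4
  0   1   1   1   1   1
  1   1   2   3   4   5
  2   1   3   6  10  15
  3   1   4  10  20  35
  4   1   5  15  35  70
  5   1   6  21  56 126
  6   1   7  28  84 210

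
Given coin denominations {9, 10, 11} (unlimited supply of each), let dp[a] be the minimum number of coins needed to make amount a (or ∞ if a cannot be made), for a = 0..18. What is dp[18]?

 a  0  1  2  3  4  5  6  7  8  9 10 11 12 13 14 15 16 17 18
dp  0  -  -  -  -  -  -  -  -  1  1  1  -  -  -  -  -  -  2
(- denotes ∞ / unreachable)

2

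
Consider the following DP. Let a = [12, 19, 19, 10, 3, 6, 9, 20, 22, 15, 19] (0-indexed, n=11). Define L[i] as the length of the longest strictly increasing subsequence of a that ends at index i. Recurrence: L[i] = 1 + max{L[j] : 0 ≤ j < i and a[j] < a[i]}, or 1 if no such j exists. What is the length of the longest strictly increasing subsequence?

5

   i    0    1    2    3    4    5    6    7    8    9   10
a[i]   12   19   19   10    3    6    9   20   22   15   19
L[i]    1    2    2    1    1    2    3    4    5    4    5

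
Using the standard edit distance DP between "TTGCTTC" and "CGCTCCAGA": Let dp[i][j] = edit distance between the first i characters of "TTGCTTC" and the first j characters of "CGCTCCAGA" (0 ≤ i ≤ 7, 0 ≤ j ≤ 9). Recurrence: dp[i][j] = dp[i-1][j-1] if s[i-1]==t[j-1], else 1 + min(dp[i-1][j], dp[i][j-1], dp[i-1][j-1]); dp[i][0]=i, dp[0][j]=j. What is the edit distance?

   ''  C  G  C  T  C  C  A  G  A
''  0  1  2  3  4  5  6  7  8  9
 T  1  1  2  3  3  4  5  6  7  8
 T  2  2  2  3  3  4  5  6  7  8
 G  3  3  2  3  4  4  5  6  6  7
 C  4  3  3  2  3  4  4  5  6  7
 T  5  4  4  3  2  3  4  5  6  7
 T  6  5  5  4  3  3  4  5  6  7
 C  7  6  6  5  4  3  3  4  5  6

6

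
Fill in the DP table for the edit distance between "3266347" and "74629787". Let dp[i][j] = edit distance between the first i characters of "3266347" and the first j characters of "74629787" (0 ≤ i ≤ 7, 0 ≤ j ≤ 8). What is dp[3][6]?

5

   ''  7  4  6  2  9  7  8  7
''  0  1  2  3  4  5  6  7  8
 3  1  1  2  3  4  5  6  7  8
 2  2  2  2  3  3  4  5  6  7
 6  3  3  3  2  3  4  5  6  7
 6  4  4  4  3  3  4  5  6  7
 3  5  5  5  4  4  4  5  6  7
 4  6  6  5  5  5  5  5  6  7
 7  7  6  6  6  6  6  5  6  6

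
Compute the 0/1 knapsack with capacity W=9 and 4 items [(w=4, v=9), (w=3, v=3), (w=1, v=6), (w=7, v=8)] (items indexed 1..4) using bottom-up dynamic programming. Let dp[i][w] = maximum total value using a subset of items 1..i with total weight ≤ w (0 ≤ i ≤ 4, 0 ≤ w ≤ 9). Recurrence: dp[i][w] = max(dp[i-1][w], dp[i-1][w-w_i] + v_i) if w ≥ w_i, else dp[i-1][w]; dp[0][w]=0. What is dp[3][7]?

i\w   0   1   2   3   4   5   6   7   8   9
  0   0   0   0   0   0   0   0   0   0   0
  1   0   0   0   0   9   9   9   9   9   9
  2   0   0   0   3   9   9   9  12  12  12
  3   0   6   6   6   9  15  15  15  18  18
  4   0   6   6   6   9  15  15  15  18  18

15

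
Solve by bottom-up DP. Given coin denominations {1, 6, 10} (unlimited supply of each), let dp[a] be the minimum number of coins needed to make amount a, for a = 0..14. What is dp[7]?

2

 a  0  1  2  3  4  5  6  7  8  9 10 11 12 13 14
dp  0  1  2  3  4  5  1  2  3  4  1  2  2  3  4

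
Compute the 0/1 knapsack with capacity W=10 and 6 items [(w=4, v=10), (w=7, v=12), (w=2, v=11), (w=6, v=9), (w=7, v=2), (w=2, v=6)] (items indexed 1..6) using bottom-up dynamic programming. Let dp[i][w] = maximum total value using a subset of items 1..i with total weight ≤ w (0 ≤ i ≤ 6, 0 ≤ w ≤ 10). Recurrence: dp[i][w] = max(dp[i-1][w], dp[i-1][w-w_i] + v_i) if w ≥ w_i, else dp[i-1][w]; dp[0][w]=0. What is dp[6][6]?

21

i\w   0   1   2   3   4   5   6   7   8   9  10
  0   0   0   0   0   0   0   0   0   0   0   0
  1   0   0   0   0  10  10  10  10  10  10  10
  2   0   0   0   0  10  10  10  12  12  12  12
  3   0   0  11  11  11  11  21  21  21  23  23
  4   0   0  11  11  11  11  21  21  21  23  23
  5   0   0  11  11  11  11  21  21  21  23  23
  6   0   0  11  11  17  17  21  21  27  27  27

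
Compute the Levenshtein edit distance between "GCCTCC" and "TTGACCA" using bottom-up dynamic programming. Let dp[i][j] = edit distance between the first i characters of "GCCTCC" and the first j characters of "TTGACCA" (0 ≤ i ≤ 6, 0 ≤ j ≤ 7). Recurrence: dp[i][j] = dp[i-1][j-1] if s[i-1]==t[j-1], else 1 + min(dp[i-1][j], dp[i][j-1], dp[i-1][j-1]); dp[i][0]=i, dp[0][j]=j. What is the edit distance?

5

   ''  T  T  G  A  C  C  A
''  0  1  2  3  4  5  6  7
 G  1  1  2  2  3  4  5  6
 C  2  2  2  3  3  3  4  5
 C  3  3  3  3  4  3  3  4
 T  4  3  3  4  4  4  4  4
 C  5  4  4  4  5  4  4  5
 C  6  5  5  5  5  5  4  5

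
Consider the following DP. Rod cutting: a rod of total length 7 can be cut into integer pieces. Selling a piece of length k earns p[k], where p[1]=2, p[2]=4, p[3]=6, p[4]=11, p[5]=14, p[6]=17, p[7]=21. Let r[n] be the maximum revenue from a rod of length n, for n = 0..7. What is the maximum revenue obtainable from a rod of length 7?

21

   n    0    1    2    3    4    5    6    7
r[n]    0    2    4    6   11   14   17   21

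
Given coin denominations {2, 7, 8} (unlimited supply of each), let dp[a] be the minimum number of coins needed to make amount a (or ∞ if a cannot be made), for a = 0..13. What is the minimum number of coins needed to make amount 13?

 a  0  1  2  3  4  5  6  7  8  9 10 11 12 13
dp  0  -  1  -  2  -  3  1  1  2  2  3  3  4
(- denotes ∞ / unreachable)

4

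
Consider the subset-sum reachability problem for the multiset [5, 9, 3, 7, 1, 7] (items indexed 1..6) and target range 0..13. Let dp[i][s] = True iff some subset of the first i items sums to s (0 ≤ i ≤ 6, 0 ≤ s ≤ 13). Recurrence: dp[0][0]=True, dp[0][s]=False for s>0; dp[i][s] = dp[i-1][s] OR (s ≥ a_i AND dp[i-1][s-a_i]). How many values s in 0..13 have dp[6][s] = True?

i\s   0   1   2   3   4   5   6   7   8   9  10  11  12  13
  0   T   F   F   F   F   F   F   F   F   F   F   F   F   F
  1   T   F   F   F   F   T   F   F   F   F   F   F   F   F
  2   T   F   F   F   F   T   F   F   F   T   F   F   F   F
  3   T   F   F   T   F   T   F   F   T   T   F   F   T   F
  4   T   F   F   T   F   T   F   T   T   T   T   F   T   F
  5   T   T   F   T   T   T   T   T   T   T   T   T   T   T
  6   T   T   F   T   T   T   T   T   T   T   T   T   T   T

13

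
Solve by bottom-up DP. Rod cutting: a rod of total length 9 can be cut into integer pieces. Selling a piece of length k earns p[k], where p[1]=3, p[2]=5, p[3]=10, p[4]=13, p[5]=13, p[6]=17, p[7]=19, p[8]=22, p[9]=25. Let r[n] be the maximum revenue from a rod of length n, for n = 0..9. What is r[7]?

   n    0    1    2    3    4    5    6    7    8    9
r[n]    0    3    6   10   13   16   20   23   26   30

23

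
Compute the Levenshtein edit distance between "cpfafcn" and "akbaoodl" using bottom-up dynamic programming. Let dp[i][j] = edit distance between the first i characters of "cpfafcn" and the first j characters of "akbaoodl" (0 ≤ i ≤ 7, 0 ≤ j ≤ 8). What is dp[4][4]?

3

   ''  a  k  b  a  o  o  d  l
''  0  1  2  3  4  5  6  7  8
 c  1  1  2  3  4  5  6  7  8
 p  2  2  2  3  4  5  6  7  8
 f  3  3  3  3  4  5  6  7  8
 a  4  3  4  4  3  4  5  6  7
 f  5  4  4  5  4  4  5  6  7
 c  6  5  5  5  5  5  5  6  7
 n  7  6  6  6  6  6  6  6  7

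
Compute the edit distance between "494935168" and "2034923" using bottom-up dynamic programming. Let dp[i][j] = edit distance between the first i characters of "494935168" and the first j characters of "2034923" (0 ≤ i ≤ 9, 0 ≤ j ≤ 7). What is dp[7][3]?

6

   ''  2  0  3  4  9  2  3
''  0  1  2  3  4  5  6  7
 4  1  1  2  3  3  4  5  6
 9  2  2  2  3  4  3  4  5
 4  3  3  3  3  3  4  4  5
 9  4  4  4  4  4  3  4  5
 3  5  5  5  4  5  4  4  4
 5  6  6  6  5  5  5  5  5
 1  7  7  7  6  6  6  6  6
 6  8  8  8  7  7  7  7  7
 8  9  9  9  8  8  8  8  8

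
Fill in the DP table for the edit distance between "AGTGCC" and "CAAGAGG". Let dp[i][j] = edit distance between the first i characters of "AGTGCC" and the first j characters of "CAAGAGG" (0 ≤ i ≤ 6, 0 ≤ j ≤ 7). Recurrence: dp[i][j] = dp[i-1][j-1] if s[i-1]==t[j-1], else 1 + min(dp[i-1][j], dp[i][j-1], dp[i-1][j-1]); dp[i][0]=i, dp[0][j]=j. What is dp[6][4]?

   ''  C  A  A  G  A  G  G
''  0  1  2  3  4  5  6  7
 A  1  1  1  2  3  4  5  6
 G  2  2  2  2  2  3  4  5
 T  3  3  3  3  3  3  4  5
 G  4  4  4  4  3  4  3  4
 C  5  4  5  5  4  4  4  4
 C  6  5  5  6  5  5  5  5

5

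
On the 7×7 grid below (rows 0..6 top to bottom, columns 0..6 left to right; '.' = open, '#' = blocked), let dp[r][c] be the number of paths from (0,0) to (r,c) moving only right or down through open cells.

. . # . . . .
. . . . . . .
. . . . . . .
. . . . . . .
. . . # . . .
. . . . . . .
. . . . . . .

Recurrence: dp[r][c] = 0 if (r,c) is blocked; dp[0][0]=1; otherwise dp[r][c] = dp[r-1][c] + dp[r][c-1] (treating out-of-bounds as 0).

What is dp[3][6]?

49

r\c   0   1   2   3   4   5   6
  0   1   1   0   0   0   0   0
  1   1   2   2   2   2   2   2
  2   1   3   5   7   9  11  13
  3   1   4   9  16  25  36  49
  4   1   5  14   0  25  61 110
  5   1   6  20  20  45 106 216
  6   1   7  27  47  92 198 414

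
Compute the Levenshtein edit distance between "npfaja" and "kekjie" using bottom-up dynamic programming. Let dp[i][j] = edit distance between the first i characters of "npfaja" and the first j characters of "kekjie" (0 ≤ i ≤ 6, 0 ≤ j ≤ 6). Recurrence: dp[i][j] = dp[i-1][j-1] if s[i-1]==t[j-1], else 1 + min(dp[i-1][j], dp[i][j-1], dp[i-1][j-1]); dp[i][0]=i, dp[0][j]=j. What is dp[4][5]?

5

   ''  k  e  k  j  i  e
''  0  1  2  3  4  5  6
 n  1  1  2  3  4  5  6
 p  2  2  2  3  4  5  6
 f  3  3  3  3  4  5  6
 a  4  4  4  4  4  5  6
 j  5  5  5  5  4  5  6
 a  6  6  6  6  5  5  6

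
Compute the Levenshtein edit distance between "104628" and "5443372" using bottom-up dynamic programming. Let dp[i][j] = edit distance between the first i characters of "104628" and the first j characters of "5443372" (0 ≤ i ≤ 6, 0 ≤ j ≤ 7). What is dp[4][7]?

   ''  5  4  4  3  3  7  2
''  0  1  2  3  4  5  6  7
 1  1  1  2  3  4  5  6  7
 0  2  2  2  3  4  5  6  7
 4  3  3  2  2  3  4  5  6
 6  4  4  3  3  3  4  5  6
 2  5  5  4  4  4  4  5  5
 8  6  6  5  5  5  5  5  6

6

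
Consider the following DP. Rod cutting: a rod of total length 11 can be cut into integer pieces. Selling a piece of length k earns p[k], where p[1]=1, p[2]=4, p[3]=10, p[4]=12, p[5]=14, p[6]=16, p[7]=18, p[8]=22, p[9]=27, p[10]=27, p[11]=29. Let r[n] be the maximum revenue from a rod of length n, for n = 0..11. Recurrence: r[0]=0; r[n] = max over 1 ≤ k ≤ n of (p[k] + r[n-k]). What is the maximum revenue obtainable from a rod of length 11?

   n    0    1    2    3    4    5    6    7    8    9   10   11
r[n]    0    1    4   10   12   14   20   22   24   30   32   34

34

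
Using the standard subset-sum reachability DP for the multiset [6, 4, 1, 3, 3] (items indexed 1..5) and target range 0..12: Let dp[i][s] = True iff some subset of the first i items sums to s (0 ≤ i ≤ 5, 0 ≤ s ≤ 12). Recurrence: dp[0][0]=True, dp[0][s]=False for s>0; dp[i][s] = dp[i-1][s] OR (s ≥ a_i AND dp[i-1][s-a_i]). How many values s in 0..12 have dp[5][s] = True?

12

i\s   0   1   2   3   4   5   6   7   8   9  10  11  12
  0   T   F   F   F   F   F   F   F   F   F   F   F   F
  1   T   F   F   F   F   F   T   F   F   F   F   F   F
  2   T   F   F   F   T   F   T   F   F   F   T   F   F
  3   T   T   F   F   T   T   T   T   F   F   T   T   F
  4   T   T   F   T   T   T   T   T   T   T   T   T   F
  5   T   T   F   T   T   T   T   T   T   T   T   T   T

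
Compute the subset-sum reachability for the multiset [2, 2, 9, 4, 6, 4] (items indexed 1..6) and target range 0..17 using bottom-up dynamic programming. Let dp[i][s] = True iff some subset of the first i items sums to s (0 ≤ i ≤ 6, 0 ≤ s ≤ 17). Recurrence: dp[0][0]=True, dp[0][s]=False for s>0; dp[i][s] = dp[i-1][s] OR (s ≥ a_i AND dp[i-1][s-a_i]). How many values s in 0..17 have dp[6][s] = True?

14

i\s   0   1   2   3   4   5   6   7   8   9  10  11  12  13  14  15  16  17
  0   T   F   F   F   F   F   F   F   F   F   F   F   F   F   F   F   F   F
  1   T   F   T   F   F   F   F   F   F   F   F   F   F   F   F   F   F   F
  2   T   F   T   F   T   F   F   F   F   F   F   F   F   F   F   F   F   F
  3   T   F   T   F   T   F   F   F   F   T   F   T   F   T   F   F   F   F
  4   T   F   T   F   T   F   T   F   T   T   F   T   F   T   F   T   F   T
  5   T   F   T   F   T   F   T   F   T   T   T   T   T   T   T   T   F   T
  6   T   F   T   F   T   F   T   F   T   T   T   T   T   T   T   T   T   T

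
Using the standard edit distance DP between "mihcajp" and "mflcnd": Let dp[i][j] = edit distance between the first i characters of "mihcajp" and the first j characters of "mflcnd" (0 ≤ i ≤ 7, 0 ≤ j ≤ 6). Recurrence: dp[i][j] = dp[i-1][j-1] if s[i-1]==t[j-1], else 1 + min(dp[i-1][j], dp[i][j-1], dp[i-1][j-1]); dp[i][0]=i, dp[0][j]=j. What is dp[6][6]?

4

   ''  m  f  l  c  n  d
''  0  1  2  3  4  5  6
 m  1  0  1  2  3  4  5
 i  2  1  1  2  3  4  5
 h  3  2  2  2  3  4  5
 c  4  3  3  3  2  3  4
 a  5  4  4  4  3  3  4
 j  6  5  5  5  4  4  4
 p  7  6  6  6  5  5  5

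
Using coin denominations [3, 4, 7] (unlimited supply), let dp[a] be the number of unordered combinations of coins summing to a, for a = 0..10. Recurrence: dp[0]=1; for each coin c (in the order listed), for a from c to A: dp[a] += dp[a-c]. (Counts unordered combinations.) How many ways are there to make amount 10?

after  coin     0     1     2     3     4     5     6     7     8     9    10
          3     1     0     0     1     0     0     1     0     0     1     0
          4     1     0     0     1     1     0     1     1     1     1     1
          7     1     0     0     1     1     0     1     2     1     1     2

2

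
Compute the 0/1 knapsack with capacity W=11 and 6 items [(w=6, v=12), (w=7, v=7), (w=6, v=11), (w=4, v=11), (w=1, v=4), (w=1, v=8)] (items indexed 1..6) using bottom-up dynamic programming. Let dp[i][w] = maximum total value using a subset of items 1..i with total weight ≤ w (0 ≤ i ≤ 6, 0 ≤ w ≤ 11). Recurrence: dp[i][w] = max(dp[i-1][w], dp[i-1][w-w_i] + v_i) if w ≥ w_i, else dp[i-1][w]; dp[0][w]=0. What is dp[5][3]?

i\w   0   1   2   3   4   5   6   7   8   9  10  11
  0   0   0   0   0   0   0   0   0   0   0   0   0
  1   0   0   0   0   0   0  12  12  12  12  12  12
  2   0   0   0   0   0   0  12  12  12  12  12  12
  3   0   0   0   0   0   0  12  12  12  12  12  12
  4   0   0   0   0  11  11  12  12  12  12  23  23
  5   0   4   4   4  11  15  15  16  16  16  23  27
  6   0   8  12  12  12  19  23  23  24  24  24  31

4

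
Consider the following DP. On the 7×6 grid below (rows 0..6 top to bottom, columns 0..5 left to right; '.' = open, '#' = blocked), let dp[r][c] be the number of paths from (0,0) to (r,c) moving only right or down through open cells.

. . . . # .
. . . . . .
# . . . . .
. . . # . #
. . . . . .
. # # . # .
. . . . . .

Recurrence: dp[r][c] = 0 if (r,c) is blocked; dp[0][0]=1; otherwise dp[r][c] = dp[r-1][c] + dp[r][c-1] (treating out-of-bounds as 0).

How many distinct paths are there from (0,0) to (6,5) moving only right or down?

r\c   0   1   2   3   4   5
  0   1   1   1   1   0   0
  1   1   2   3   4   4   4
  2   0   2   5   9  13  17
  3   0   2   7   0  13   0
  4   0   2   9   9  22  22
  5   0   0   0   9   0  22
  6   0   0   0   9   9  31

31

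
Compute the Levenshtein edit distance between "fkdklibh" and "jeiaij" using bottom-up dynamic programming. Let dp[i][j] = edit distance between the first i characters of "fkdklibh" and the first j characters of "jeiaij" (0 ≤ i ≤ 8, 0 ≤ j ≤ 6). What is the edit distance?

   ''  j  e  i  a  i  j
''  0  1  2  3  4  5  6
 f  1  1  2  3  4  5  6
 k  2  2  2  3  4  5  6
 d  3  3  3  3  4  5  6
 k  4  4  4  4  4  5  6
 l  5  5  5  5  5  5  6
 i  6  6  6  5  6  5  6
 b  7  7  7  6  6  6  6
 h  8  8  8  7  7  7  7

7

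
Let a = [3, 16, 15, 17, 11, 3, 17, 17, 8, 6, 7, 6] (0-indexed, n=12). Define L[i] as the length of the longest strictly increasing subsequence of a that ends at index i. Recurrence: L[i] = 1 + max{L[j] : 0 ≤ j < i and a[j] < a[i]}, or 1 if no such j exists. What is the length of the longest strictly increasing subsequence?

   i    0    1    2    3    4    5    6    7    8    9   10   11
a[i]    3   16   15   17   11    3   17   17    8    6    7    6
L[i]    1    2    2    3    2    1    3    3    2    2    3    2

3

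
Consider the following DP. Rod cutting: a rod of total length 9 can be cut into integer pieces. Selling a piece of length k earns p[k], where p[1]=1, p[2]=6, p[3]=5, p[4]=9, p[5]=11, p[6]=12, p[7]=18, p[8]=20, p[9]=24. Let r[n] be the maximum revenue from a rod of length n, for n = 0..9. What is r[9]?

25

   n    0    1    2    3    4    5    6    7    8    9
r[n]    0    1    6    7   12   13   18   19   24   25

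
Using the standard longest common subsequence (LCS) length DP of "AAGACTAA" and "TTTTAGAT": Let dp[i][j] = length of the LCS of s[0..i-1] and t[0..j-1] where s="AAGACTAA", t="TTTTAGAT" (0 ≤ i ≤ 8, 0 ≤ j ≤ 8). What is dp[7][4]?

   ''  T  T  T  T  A  G  A  T
''  0  0  0  0  0  0  0  0  0
 A  0  0  0  0  0  1  1  1  1
 A  0  0  0  0  0  1  1  2  2
 G  0  0  0  0  0  1  2  2  2
 A  0  0  0  0  0  1  2  3  3
 C  0  0  0  0  0  1  2  3  3
 T  0  1  1  1  1  1  2  3  4
 A  0  1  1  1  1  2  2  3  4
 A  0  1  1  1  1  2  2  3  4

1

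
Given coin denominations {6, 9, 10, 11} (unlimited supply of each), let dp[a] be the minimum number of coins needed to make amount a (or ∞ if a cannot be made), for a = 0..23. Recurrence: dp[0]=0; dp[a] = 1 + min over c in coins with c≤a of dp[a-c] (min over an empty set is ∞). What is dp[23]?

3

 a  0  1  2  3  4  5  6  7  8  9 10 11 12 13 14 15 16 17 18 19 20 21 22 23
dp  0  -  -  -  -  -  1  -  -  1  1  1  2  -  -  2  2  2  2  2  2  2  2  3
(- denotes ∞ / unreachable)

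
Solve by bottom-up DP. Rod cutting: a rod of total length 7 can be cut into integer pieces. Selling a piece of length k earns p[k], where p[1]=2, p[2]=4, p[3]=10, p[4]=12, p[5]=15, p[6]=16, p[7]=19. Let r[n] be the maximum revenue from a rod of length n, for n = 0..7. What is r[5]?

   n    0    1    2    3    4    5    6    7
r[n]    0    2    4   10   12   15   20   22

15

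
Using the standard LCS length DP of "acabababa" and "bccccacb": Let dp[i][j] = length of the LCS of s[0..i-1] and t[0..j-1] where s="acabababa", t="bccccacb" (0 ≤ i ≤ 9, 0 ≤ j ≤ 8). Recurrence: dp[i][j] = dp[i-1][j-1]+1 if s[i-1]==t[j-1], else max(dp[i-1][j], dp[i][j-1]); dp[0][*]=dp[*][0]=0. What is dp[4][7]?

   ''  b  c  c  c  c  a  c  b
''  0  0  0  0  0  0  0  0  0
 a  0  0  0  0  0  0  1  1  1
 c  0  0  1  1  1  1  1  2  2
 a  0  0  1  1  1  1  2  2  2
 b  0  1  1  1  1  1  2  2  3
 a  0  1  1  1  1  1  2  2  3
 b  0  1  1  1  1  1  2  2  3
 a  0  1  1  1  1  1  2  2  3
 b  0  1  1  1  1  1  2  2  3
 a  0  1  1  1  1  1  2  2  3

2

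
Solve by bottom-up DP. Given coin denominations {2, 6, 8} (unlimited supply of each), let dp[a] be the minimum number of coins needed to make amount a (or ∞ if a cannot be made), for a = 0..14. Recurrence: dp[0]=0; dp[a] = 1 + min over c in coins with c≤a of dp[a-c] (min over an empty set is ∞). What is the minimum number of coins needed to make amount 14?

 a  0  1  2  3  4  5  6  7  8  9 10 11 12 13 14
dp  0  -  1  -  2  -  1  -  1  -  2  -  2  -  2
(- denotes ∞ / unreachable)

2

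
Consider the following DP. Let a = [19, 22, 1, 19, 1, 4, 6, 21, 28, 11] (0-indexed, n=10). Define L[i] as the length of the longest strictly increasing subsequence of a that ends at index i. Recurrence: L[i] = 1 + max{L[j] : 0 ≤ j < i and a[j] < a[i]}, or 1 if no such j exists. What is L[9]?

4

   i    0    1    2    3    4    5    6    7    8    9
a[i]   19   22    1   19    1    4    6   21   28   11
L[i]    1    2    1    2    1    2    3    4    5    4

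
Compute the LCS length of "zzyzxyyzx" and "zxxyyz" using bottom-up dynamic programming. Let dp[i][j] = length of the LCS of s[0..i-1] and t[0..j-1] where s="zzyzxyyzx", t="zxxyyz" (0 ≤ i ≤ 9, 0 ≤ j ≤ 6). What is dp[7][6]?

4

   ''  z  x  x  y  y  z
''  0  0  0  0  0  0  0
 z  0  1  1  1  1  1  1
 z  0  1  1  1  1  1  2
 y  0  1  1  1  2  2  2
 z  0  1  1  1  2  2  3
 x  0  1  2  2  2  2  3
 y  0  1  2  2  3  3  3
 y  0  1  2  2  3  4  4
 z  0  1  2  2  3  4  5
 x  0  1  2  3  3  4  5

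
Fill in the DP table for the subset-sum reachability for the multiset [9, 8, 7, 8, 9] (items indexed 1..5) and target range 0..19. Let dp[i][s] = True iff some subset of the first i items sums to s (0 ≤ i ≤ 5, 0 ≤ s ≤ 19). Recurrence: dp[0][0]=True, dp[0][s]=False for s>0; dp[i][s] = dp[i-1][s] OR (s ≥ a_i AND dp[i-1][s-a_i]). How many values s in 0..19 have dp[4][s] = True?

7

i\s   0   1   2   3   4   5   6   7   8   9  10  11  12  13  14  15  16  17  18  19
  0   T   F   F   F   F   F   F   F   F   F   F   F   F   F   F   F   F   F   F   F
  1   T   F   F   F   F   F   F   F   F   T   F   F   F   F   F   F   F   F   F   F
  2   T   F   F   F   F   F   F   F   T   T   F   F   F   F   F   F   F   T   F   F
  3   T   F   F   F   F   F   F   T   T   T   F   F   F   F   F   T   T   T   F   F
  4   T   F   F   F   F   F   F   T   T   T   F   F   F   F   F   T   T   T   F   F
  5   T   F   F   F   F   F   F   T   T   T   F   F   F   F   F   T   T   T   T   F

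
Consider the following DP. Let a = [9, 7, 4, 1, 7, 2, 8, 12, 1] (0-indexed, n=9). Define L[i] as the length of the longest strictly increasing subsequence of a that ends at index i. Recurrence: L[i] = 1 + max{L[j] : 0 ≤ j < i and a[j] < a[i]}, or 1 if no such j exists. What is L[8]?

1

   i    0    1    2    3    4    5    6    7    8
a[i]    9    7    4    1    7    2    8   12    1
L[i]    1    1    1    1    2    2    3    4    1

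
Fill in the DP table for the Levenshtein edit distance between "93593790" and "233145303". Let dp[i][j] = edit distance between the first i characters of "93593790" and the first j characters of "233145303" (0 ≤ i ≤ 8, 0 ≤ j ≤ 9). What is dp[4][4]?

   ''  2  3  3  1  4  5  3  0  3
''  0  1  2  3  4  5  6  7  8  9
 9  1  1  2  3  4  5  6  7  8  9
 3  2  2  1  2  3  4  5  6  7  8
 5  3  3  2  2  3  4  4  5  6  7
 9  4  4  3  3  3  4  5  5  6  7
 3  5  5  4  3  4  4  5  5  6  6
 7  6  6  5  4  4  5  5  6  6  7
 9  7  7  6  5  5  5  6  6  7  7
 0  8  8  7  6  6  6  6  7  6  7

3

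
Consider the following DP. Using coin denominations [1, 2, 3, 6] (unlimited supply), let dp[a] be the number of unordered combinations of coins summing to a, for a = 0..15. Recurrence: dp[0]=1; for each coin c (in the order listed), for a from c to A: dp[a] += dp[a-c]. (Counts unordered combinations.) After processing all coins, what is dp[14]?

36

after  coin     0     1     2     3     4     5     6     7     8     9    10    11    12    13    14    15
          1     1     1     1     1     1     1     1     1     1     1     1     1     1     1     1     1
          2     1     1     2     2     3     3     4     4     5     5     6     6     7     7     8     8
          3     1     1     2     3     4     5     7     8    10    12    14    16    19    21    24    27
          6     1     1     2     3     4     5     8     9    12    15    18    21    27    30    36    42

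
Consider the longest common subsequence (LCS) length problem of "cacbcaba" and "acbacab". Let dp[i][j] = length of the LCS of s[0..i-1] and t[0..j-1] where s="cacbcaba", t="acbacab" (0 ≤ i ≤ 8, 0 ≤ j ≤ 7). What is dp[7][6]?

5

   ''  a  c  b  a  c  a  b
''  0  0  0  0  0  0  0  0
 c  0  0  1  1  1  1  1  1
 a  0  1  1  1  2  2  2  2
 c  0  1  2  2  2  3  3  3
 b  0  1  2  3  3  3  3  4
 c  0  1  2  3  3  4  4  4
 a  0  1  2  3  4  4  5  5
 b  0  1  2  3  4  4  5  6
 a  0  1  2  3  4  4  5  6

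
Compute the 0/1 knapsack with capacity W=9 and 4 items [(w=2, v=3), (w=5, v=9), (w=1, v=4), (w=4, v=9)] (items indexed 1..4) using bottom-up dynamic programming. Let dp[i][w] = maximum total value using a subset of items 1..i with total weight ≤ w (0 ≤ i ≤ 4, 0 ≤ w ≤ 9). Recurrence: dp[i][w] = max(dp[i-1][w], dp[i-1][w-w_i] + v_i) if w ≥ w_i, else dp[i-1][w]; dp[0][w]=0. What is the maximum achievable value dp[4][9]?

i\w   0   1   2   3   4   5   6   7   8   9
  0   0   0   0   0   0   0   0   0   0   0
  1   0   0   3   3   3   3   3   3   3   3
  2   0   0   3   3   3   9   9  12  12  12
  3   0   4   4   7   7   9  13  13  16  16
  4   0   4   4   7   9  13  13  16  16  18

18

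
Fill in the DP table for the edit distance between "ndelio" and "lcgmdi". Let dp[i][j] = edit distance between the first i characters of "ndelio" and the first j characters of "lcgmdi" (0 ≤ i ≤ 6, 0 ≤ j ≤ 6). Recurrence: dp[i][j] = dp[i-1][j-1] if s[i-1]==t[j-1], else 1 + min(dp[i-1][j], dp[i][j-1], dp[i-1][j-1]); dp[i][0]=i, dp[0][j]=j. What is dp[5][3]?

   ''  l  c  g  m  d  i
''  0  1  2  3  4  5  6
 n  1  1  2  3  4  5  6
 d  2  2  2  3  4  4  5
 e  3  3  3  3  4  5  5
 l  4  3  4  4  4  5  6
 i  5  4  4  5  5  5  5
 o  6  5  5  5  6  6  6

5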